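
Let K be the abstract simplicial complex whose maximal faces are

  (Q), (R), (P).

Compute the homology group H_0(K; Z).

H_0 ≅ Z^3.

Fix the vertex order P < Q < R and write every simplex with vertices in increasing order. Then dim K = 0 and the simplices of K are:

  0-simplices (3): P, Q, R

giving chain groups C_0 ≅ Z^3.

Computing H_k = (kernel of ∂_k) / (image of ∂_{k+1}):

  H_0: rank C_0 − rank ∂_1 = 3 − 0 = 3, and there is no ∂_1, so H_0 ≅ Z^3.

(K is a triangulation of a set of 3 points.)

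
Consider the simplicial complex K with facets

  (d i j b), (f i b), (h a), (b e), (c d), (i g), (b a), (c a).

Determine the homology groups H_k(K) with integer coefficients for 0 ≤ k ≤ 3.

Order the vertices as a < b < c < d < e < f < g < h < i < j. Listing each simplex with vertices in this order, K has dimension 3 with simplices:

  0-simplices (10): a, b, c, d, e, f, g, h, i, j
  1-simplices (14): ab, ac, ah, bd, be, bf, bi, bj, cd, di, dj, fi, gi, ij
  2-simplices (5): bdi, bdj, bfi, bij, dij
  3-simplices (1): bdij

so the chain groups are C_0 ≅ Z^10, C_1 ≅ Z^14, C_2 ≅ Z^5, C_3 ≅ Z^1.

∂_1: C_1 → C_0 sends each edge [p,q] (with p < q) to q − p. For instance
  ∂bj = j − b.
This gives a 10×14 integer matrix of rank 9; reducing to Smith normal form yields diagonal entries (1,1,1,1,1,1,1,1,1).

∂_2: C_2 → C_1 maps a triangle to the signed sum of its edges. For instance
  ∂bdi = di − bi + bd,
  ∂bdj = dj − bj + bd.
This gives a 14×5 integer matrix of rank 4; reducing to Smith normal form yields diagonal entries (1,1,1,1).

∂_3: C_3 → C_2 sends each 3-simplex σ to the alternating sum Σ_i (−1)^i (σ with its i-th vertex removed). For instance
  ∂bdij = dij − bij + bdj − bdi.
The 5×1 boundary matrix has rank 1 and Smith normal form diag(1).

Reading off H_k = ker ∂_k / im ∂_{k+1}:

  H_0: rank C_0 − rank ∂_1 = 10 − 9 = 1, and the invariant factors of ∂_1 are all 1, so H_0 ≅ Z.
  H_1: rank ker ∂_1 − rank ∂_2 = (14 − 9) − 4 = 1, and the invariant factors of ∂_2 are all 1, so H_1 ≅ Z.
  H_2: rank ker ∂_2 − rank ∂_3 = (5 − 4) − 1 = 0, and the invariant factors of ∂_3 are all 1, so H_2 ≅ 0.
  H_3: rank ker ∂_3 − rank ∂_4 = (1 − 1) − 0 = 0, and there is no ∂_4, so H_3 ≅ 0.

H_0 = Z,  H_1 = Z,  H_2 = 0,  H_3 = 0.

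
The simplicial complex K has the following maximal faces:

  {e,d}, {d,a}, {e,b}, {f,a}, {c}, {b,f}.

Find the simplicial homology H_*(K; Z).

H_0 = Z^2,  H_1 = Z.

We work with the vertex ordering a < b < c < d < e < f. The simplices of K, each written with vertices in increasing order, are:

  0-simplices (6): a, b, c, d, e, f
  1-simplices (5): ad, af, be, bf, de

so the chain groups are C_0 ≅ Z^6, C_1 ≅ Z^5.

∂_1: C_1 → C_0 maps an edge to its endpoints' difference, ∂[p,q] = q − p. For instance
  ∂ad = d − a.
The resulting 6×5 matrix has rank 4, and its Smith normal form has invariant factors (1,1,1,1).

From H_k ≅ ker(∂_k) / im(∂_{k+1}) we obtain:

  H_0: rank C_0 − rank ∂_1 = 6 − 4 = 2, and the invariant factors of ∂_1 are all 1, so H_0 ≅ Z^2.
  H_1: rank ker ∂_1 − rank ∂_2 = (5 − 4) − 0 = 1, and there is no ∂_2, so H_1 ≅ Z.

As a check, the Euler characteristic is 6 − 5 = 1, which agrees with 2 − 1 = 1.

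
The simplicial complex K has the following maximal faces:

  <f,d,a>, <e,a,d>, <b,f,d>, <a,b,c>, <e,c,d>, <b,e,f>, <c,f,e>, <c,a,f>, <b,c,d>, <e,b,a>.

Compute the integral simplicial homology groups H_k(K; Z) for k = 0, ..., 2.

Fix the vertex order a < b < c < d < e < f and write every simplex with vertices in increasing order. Then dim K = 2 and the simplices of K are:

  0-simplices (6): a, b, c, d, e, f
  1-simplices (15): ab, ac, ad, ae, af, bc, bd, be, bf, cd, ce, cf, de, df, ef
  2-simplices (10): abc, abe, acf, ade, adf, bcd, bdf, bef, cde, cef

Hence C_0 ≅ Z^6, C_1 ≅ Z^15, C_2 ≅ Z^10.

Boundary ∂_1: C_1 → C_0 is given by ∂[p,q] = [q] − [p].
This gives a 6×15 integer matrix of rank 5; reducing to Smith normal form yields diagonal entries (1,1,1,1,1).

Boundary ∂_2: C_2 → C_1 maps a triangle to the signed sum of its edges. For instance
  ∂abe = be − ae + ab,
  ∂cef = ef − cf + ce.
This gives a 15×10 integer matrix of rank 10; reducing to Smith normal form yields diagonal entries (1,1,1,1,1,1,1,1,1,2).

Now H_k = ker ∂_k / im ∂_{k+1}, so:

  H_0: rank C_0 − rank ∂_1 = 6 − 5 = 1, and the invariant factors of ∂_1 are all 1, so H_0 = Z.
  H_1: rank ker ∂_1 − rank ∂_2 = (15 − 5) − 10 = 0, and ∂_2 has invariant factor 2 > 1, so H_1 = Z/2Z.
  H_2: rank ker ∂_2 − rank ∂_3 = (10 − 10) − 0 = 0, and there is no ∂_3, so H_2 = 0.

H_0 ≅ Z,  H_1 ≅ Z/2Z,  H_2 = 0.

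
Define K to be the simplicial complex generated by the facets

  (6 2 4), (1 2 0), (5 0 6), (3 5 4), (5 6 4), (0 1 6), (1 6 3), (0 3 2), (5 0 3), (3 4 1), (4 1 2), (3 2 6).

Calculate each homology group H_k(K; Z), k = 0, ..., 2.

H_0 ≅ Z,  H_1 ≅ Z/2,  H_2 = 0.

Take the total order 0 < 1 < 2 < 3 < 4 < 5 < 6 on the vertex set. Then K (dimension 2) consists of the simplices:

  0-simplices (7): [0], [1], [2], [3], [4], [5], [6]
  1-simplices (18): [0,1], [0,2], [0,3], [0,5], [0,6], [1,2], [1,3], [1,4], [1,6], [2,3], [2,4], [2,6], [3,4], [3,5], [3,6], [4,5], [4,6], [5,6]
  2-simplices (12): [0,1,2], [0,1,6], [0,2,3], [0,3,5], [0,5,6], [1,2,4], [1,3,4], [1,3,6], [2,3,6], [2,4,6], [3,4,5], [4,5,6]

giving chain groups C_0 ≅ Z^7, C_1 ≅ Z^18, C_2 ≅ Z^12.

The boundary map ∂_1: C_1 → C_0 maps an edge to its endpoints' difference, ∂[p,q] = q − p.
The resulting 7×18 matrix has rank 6, and its Smith normal form has invariant factors (1,1,1,1,1,1).

Boundary ∂_2: C_2 → C_1 sends each 2-simplex [p,q,r] to [q,r] − [p,r] + [p,q]. For instance
  ∂[0,1,6] = [1,6] − [0,6] + [0,1],
  ∂[3,4,5] = [4,5] − [3,5] + [3,4].
The 18×12 boundary matrix has rank 12 and Smith normal form diag(1,1,1,1,1,1,1,1,1,1,1,2).

Computing H_k = (kernel of ∂_k) / (image of ∂_{k+1}):

  H_0: rank C_0 − rank ∂_1 = 7 − 6 = 1, and the invariant factors of ∂_1 are all 1, so H_0 ≅ Z.
  H_1: rank ker ∂_1 − rank ∂_2 = (18 − 6) − 12 = 0, and ∂_2 has invariant factor 2 > 1, so H_1 ≅ Z/2.
  H_2: rank ker ∂_2 − rank ∂_3 = (12 − 12) − 0 = 0, and there is no ∂_3, so H_2 ≅ 0.

As a check, the Euler characteristic is 7 − 18 + 12 = 1, which agrees with 1 − 0 + 0 = 1.
(K is a triangulation of the real projective plane RP^2.)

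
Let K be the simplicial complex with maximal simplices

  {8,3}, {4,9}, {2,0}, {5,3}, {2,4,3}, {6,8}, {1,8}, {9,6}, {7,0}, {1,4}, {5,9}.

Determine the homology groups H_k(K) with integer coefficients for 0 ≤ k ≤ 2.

H_0 ≅ Z,  H_1 ≅ Z^3,  H_2 = 0.

Take the total order 0 < 1 < 2 < 3 < 4 < 5 < 6 < 7 < 8 < 9 on the vertex set. Then K (dimension 2) consists of the simplices:

  0-simplices (10): [0], [1], [2], [3], [4], [5], [6], [7], [8], [9]
  1-simplices (13): [0,2], [0,7], [1,4], [1,8], [2,3], [2,4], [3,4], [3,5], [3,8], [4,9], [5,9], [6,8], [6,9]
  2-simplices (1): [2,3,4]

Hence C_0 ≅ Z^10, C_1 ≅ Z^13, C_2 ≅ Z^1.

∂_1: C_1 → C_0 is given by ∂[p,q] = [q] − [p].
The resulting 10×13 matrix has rank 9, and its Smith normal form has invariant factors (1,1,1,1,1,1,1,1,1).

∂_2: C_2 → C_1 sends each 2-simplex [p,q,r] to [q,r] − [p,r] + [p,q]. For instance
  ∂[2,3,4] = [3,4] − [2,4] + [2,3].
As a 13×1 matrix over Z this has rank 1, with invariant factors (1).

From H_k ≅ ker(∂_k) / im(∂_{k+1}) we obtain:

  H_0: rank C_0 − rank ∂_1 = 10 − 9 = 1, and the invariant factors of ∂_1 are all 1, so H_0 = Z.
  H_1: rank ker ∂_1 − rank ∂_2 = (13 − 9) − 1 = 3, and the invariant factors of ∂_2 are all 1, so H_1 = Z^3.
  H_2: rank ker ∂_2 − rank ∂_3 = (1 − 1) − 0 = 0, and there is no ∂_3, so H_2 = 0.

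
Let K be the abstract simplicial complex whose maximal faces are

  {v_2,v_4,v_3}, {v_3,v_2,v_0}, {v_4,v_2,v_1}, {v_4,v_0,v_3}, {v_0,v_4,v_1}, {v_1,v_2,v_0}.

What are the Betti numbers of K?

Order the vertices as v_0 < v_1 < v_2 < v_3 < v_4. Listing each simplex with vertices in this order, K has dimension 2 with simplices:

  0-simplices (5): [v_0], [v_1], [v_2], [v_3], [v_4]
  1-simplices (9): [v_0,v_1], [v_0,v_2], [v_0,v_3], [v_0,v_4], [v_1,v_2], [v_1,v_4], [v_2,v_3], [v_2,v_4], [v_3,v_4]
  2-simplices (6): [v_0,v_1,v_2], [v_0,v_1,v_4], [v_0,v_2,v_3], [v_0,v_3,v_4], [v_1,v_2,v_4], [v_2,v_3,v_4]

Hence C_0 ≅ Z^5, C_1 ≅ Z^9, C_2 ≅ Z^6.

∂_1: C_1 → C_0 is given by ∂[p,q] = [q] − [p].
As a 5×9 matrix over Z this has rank 4, with invariant factors (1,1,1,1).

∂_2: C_2 → C_1 maps a triangle to the signed sum of its edges. For instance
  ∂[v_1,v_2,v_4] = [v_2,v_4] − [v_1,v_4] + [v_1,v_2],
  ∂[v_0,v_3,v_4] = [v_3,v_4] − [v_0,v_4] + [v_0,v_3].
The 9×6 boundary matrix has rank 5 and Smith normal form diag(1,1,1,1,1).

Now H_k = ker ∂_k / im ∂_{k+1}, so:

  H_0: rank C_0 − rank ∂_1 = 5 − 4 = 1, and the invariant factors of ∂_1 are all 1, so H_0 = Z.
  H_1: rank ker ∂_1 − rank ∂_2 = (9 − 4) − 5 = 0, and the invariant factors of ∂_2 are all 1, so H_1 = 0.
  H_2: rank ker ∂_2 − rank ∂_3 = (6 − 5) − 0 = 1, and there is no ∂_3, so H_2 = Z.

Hence the Betti numbers are b_0 = 1, b_1 = 0, b_2 = 1.

b_0 = 1, b_1 = 0, b_2 = 1.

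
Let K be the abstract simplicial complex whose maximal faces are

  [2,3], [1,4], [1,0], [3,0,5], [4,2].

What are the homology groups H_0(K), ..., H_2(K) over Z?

Order the vertices as 0 < 1 < 2 < 3 < 4 < 5. Listing each simplex with vertices in this order, K has dimension 2 with simplices:

  0-simplices (6): [0], [1], [2], [3], [4], [5]
  1-simplices (7): [0,1], [0,3], [0,5], [1,4], [2,3], [2,4], [3,5]
  2-simplices (1): [0,3,5]

Hence C_0 ≅ Z^6, C_1 ≅ Z^7, C_2 ≅ Z^1.

∂_1: C_1 → C_0 sends each edge [p,q] (with p < q) to q − p. For instance
  ∂[1,4] = [4] − [1].
This gives a 6×7 integer matrix of rank 5; reducing to Smith normal form yields diagonal entries (1,1,1,1,1).

∂_2: C_2 → C_1 sends each 2-simplex [p,q,r] to [q,r] − [p,r] + [p,q]. For instance
  ∂[0,3,5] = [3,5] − [0,5] + [0,3].
This gives a 7×1 integer matrix of rank 1; reducing to Smith normal form yields diagonal entries (1).

Computing H_k = (kernel of ∂_k) / (image of ∂_{k+1}):

  H_0: rank C_0 − rank ∂_1 = 6 − 5 = 1, and the invariant factors of ∂_1 are all 1, so H_0 ≅ Z.
  H_1: rank ker ∂_1 − rank ∂_2 = (7 − 5) − 1 = 1, and the invariant factors of ∂_2 are all 1, so H_1 ≅ Z.
  H_2: rank ker ∂_2 − rank ∂_3 = (1 − 1) − 0 = 0, and there is no ∂_3, so H_2 ≅ 0.

H_0 = Z,  H_1 = Z,  H_2 = 0.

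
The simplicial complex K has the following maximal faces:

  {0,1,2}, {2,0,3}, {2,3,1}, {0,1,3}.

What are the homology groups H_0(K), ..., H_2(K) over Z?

K has 4 vertices, 6 edges, 4 triangles.
rank ∂_0 = 0, rank ∂_1 = 3 ⇒ b_0 = 4 − 0 − 3 = 1; all invariant factors of ∂_1 are 1 so no torsion. So H_0 = Z.
rank ∂_1 = 3, rank ∂_2 = 3 ⇒ b_1 = 6 − 3 − 3 = 0; all invariant factors of ∂_2 are 1 so no torsion. So H_1 = 0.
rank ∂_2 = 3, rank ∂_3 = 0 ⇒ b_2 = 4 − 3 − 0 = 1. So H_2 = Z.

H_0 = Z,  H_1 = 0,  H_2 = Z.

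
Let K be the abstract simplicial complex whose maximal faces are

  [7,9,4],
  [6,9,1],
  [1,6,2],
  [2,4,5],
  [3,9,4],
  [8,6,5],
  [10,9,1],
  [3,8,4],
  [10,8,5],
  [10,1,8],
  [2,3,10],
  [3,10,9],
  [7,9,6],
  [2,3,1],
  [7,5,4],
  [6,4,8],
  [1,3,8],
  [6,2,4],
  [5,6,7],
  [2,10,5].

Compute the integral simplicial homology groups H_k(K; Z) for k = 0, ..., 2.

H_0 = Z,  H_1 = Z ⊕ Z_2,  H_2 = 0.

Order the vertices as 1 < 2 < 3 < 4 < 5 < 6 < 7 < 8 < 9 < 10. Listing each simplex with vertices in this order, K has dimension 2 with simplices:

  0-simplices (10): [1], [2], [3], [4], [5], [6], [7], [8], [9], [10]
  1-simplices (30): (30 of them)
  2-simplices (20): (20 of them)

so the chain groups are C_0 ≅ Z^10, C_1 ≅ Z^30, C_2 ≅ Z^20.

Boundary ∂_1: C_1 → C_0 sends each edge [p,q] (with p < q) to q − p. For instance
  ∂[8,10] = [10] − [8].
The 10×30 boundary matrix has rank 9 and Smith normal form diag(1,1,1,1,1,1,1,1,1).

∂_2: C_2 → C_1 maps a triangle to the signed sum of its edges. For instance
  ∂[1,3,8] = [3,8] − [1,8] + [1,3],
  ∂[3,4,8] = [4,8] − [3,8] + [3,4].
This gives a 30×20 integer matrix of rank 20; reducing to Smith normal form yields diagonal entries (1,1,1,1,1,1,1,1,1,1,1,1,1,1,1,1,1,1,1,2).

From H_k ≅ ker(∂_k) / im(∂_{k+1}) we obtain:

  H_0: rank C_0 − rank ∂_1 = 10 − 9 = 1, and the invariant factors of ∂_1 are all 1, so H_0 = Z.
  H_1: rank ker ∂_1 − rank ∂_2 = (30 − 9) − 20 = 1, and ∂_2 has invariant factor 2 > 1, so H_1 = Z ⊕ Z_2.
  H_2: rank ker ∂_2 − rank ∂_3 = (20 − 20) − 0 = 0, and there is no ∂_3, so H_2 = 0.

As a check, the Euler characteristic is 10 − 30 + 20 = 0, which agrees with 1 − 1 + 0 = 0.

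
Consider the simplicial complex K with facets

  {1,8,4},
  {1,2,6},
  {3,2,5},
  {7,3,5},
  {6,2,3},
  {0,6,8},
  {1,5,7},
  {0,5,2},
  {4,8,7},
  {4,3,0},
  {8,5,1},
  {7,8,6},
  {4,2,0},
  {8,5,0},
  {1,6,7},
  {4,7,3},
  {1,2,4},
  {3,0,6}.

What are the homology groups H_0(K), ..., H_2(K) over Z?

We work with the vertex ordering 0 < 1 < 2 < 3 < 4 < 5 < 6 < 7 < 8. The simplices of K, each written with vertices in increasing order, are:

  0-simplices (9): [0], [1], [2], [3], [4], [5], [6], [7], [8]
  1-simplices (27): (27 of them)
  2-simplices (18): [0,2,4], [0,2,5], [0,3,4], [0,3,6], [0,5,8], [0,6,8], [1,2,4], [1,2,6], [1,4,8], [1,5,7], [1,5,8], [1,6,7], [2,3,5], [2,3,6], [3,4,7], [3,5,7], [4,7,8], [6,7,8]

giving chain groups C_0 ≅ Z^9, C_1 ≅ Z^27, C_2 ≅ Z^18.

Boundary ∂_1: C_1 → C_0 sends each edge [p,q] (with p < q) to q − p.
As a 9×27 matrix over Z this has rank 8, with invariant factors (1,1,1,1,1,1,1,1).

∂_2: C_2 → C_1 acts by ∂[p,q,r] = [q,r] − [p,r] + [p,q]. For instance
  ∂[0,3,6] = [3,6] − [0,6] + [0,3],
  ∂[0,2,4] = [2,4] − [0,4] + [0,2].
This gives a 27×18 integer matrix of rank 18; reducing to Smith normal form yields diagonal entries (1,1,1,1,1,1,1,1,1,1,1,1,1,1,1,1,1,2).

From H_k ≅ ker(∂_k) / im(∂_{k+1}) we obtain:

  H_0: rank C_0 − rank ∂_1 = 9 − 8 = 1, and the invariant factors of ∂_1 are all 1, so H_0 ≅ Z.
  H_1: rank ker ∂_1 − rank ∂_2 = (27 − 8) − 18 = 1, and ∂_2 has invariant factor 2 > 1, so H_1 ≅ Z × Z/2.
  H_2: rank ker ∂_2 − rank ∂_3 = (18 − 18) − 0 = 0, and there is no ∂_3, so H_2 ≅ 0.

As a check, the Euler characteristic is 9 − 27 + 18 = 0, which agrees with 1 − 1 + 0 = 0.

H_0 ≅ Z,  H_1 ≅ Z × Z/2,  H_2 = 0.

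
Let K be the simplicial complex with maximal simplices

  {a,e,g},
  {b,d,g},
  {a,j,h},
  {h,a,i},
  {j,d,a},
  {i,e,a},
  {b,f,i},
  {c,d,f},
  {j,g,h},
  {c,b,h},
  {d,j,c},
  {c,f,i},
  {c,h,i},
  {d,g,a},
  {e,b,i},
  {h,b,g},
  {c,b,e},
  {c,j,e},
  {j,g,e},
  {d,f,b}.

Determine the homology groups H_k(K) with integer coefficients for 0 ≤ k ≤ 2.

Fix the vertex order a < b < c < d < e < f < g < h < i < j and write every simplex with vertices in increasing order. Then dim K = 2 and the simplices of K are:

  0-simplices (10): a, b, c, d, e, f, g, h, i, j
  1-simplices (30): ad, ae, ag, ah, ai, aj, bc, bd, be, bf, bg, bh, bi, cd, ce, cf, ch, ci, cj, df, dg, dj, eg, ei, ej, fi, gh, gj, hi, hj
  2-simplices (20): adg, adj, aeg, aei, ahi, ahj, bce, bch, bdf, bdg, bei, bfi, bgh, cdf, cdj, cej, cfi, chi, egj, ghj

so the chain groups are C_0 ≅ Z^10, C_1 ≅ Z^30, C_2 ≅ Z^20.

∂_1: C_1 → C_0 sends each edge [p,q] (with p < q) to q − p. For instance
  ∂ej = j − e.
The 10×30 boundary matrix has rank 9 and Smith normal form diag(1,1,1,1,1,1,1,1,1).

The boundary map ∂_2: C_2 → C_1 maps a triangle to the signed sum of its edges. For instance
  ∂egj = gj − ej + eg,
  ∂cfi = fi − ci + cf.
As a 30×20 matrix over Z this has rank 20, with invariant factors (1,1,1,1,1,1,1,1,1,1,1,1,1,1,1,1,1,1,1,2).

Reading off H_k = ker ∂_k / im ∂_{k+1}:

  H_0: rank C_0 − rank ∂_1 = 10 − 9 = 1, and the invariant factors of ∂_1 are all 1, so H_0 ≅ Z.
  H_1: rank ker ∂_1 − rank ∂_2 = (30 − 9) − 20 = 1, and ∂_2 has invariant factor 2 > 1, so H_1 ≅ Z ⊕ Z/2Z.
  H_2: rank ker ∂_2 − rank ∂_3 = (20 − 20) − 0 = 0, and there is no ∂_3, so H_2 ≅ 0.

(K is a triangulation of the Klein bottle.)

H_0 ≅ Z,  H_1 ≅ Z ⊕ Z/2Z,  H_2 = 0.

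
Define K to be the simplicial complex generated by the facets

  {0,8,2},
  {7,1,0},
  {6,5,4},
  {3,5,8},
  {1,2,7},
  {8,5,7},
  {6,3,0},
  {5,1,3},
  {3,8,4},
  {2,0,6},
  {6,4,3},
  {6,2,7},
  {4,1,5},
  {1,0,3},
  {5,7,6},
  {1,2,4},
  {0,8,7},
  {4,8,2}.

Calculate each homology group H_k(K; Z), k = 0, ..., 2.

Take the total order 0 < 1 < 2 < 3 < 4 < 5 < 6 < 7 < 8 on the vertex set. Then K (dimension 2) consists of the simplices:

  0-simplices (9): [0], [1], [2], [3], [4], [5], [6], [7], [8]
  1-simplices (27): (27 of them)
  2-simplices (18): [0,1,3], [0,1,7], [0,2,6], [0,2,8], [0,3,6], [0,7,8], [1,2,4], [1,2,7], [1,3,5], [1,4,5], [2,4,8], [2,6,7], [3,4,6], [3,4,8], [3,5,8], [4,5,6], [5,6,7], [5,7,8]

so the chain groups are C_0 ≅ Z^9, C_1 ≅ Z^27, C_2 ≅ Z^18.

Boundary ∂_1: C_1 → C_0 maps an edge to its endpoints' difference, ∂[p,q] = q − p.
As a 9×27 matrix over Z this has rank 8, with invariant factors (1,1,1,1,1,1,1,1).

The boundary map ∂_2: C_2 → C_1 acts by ∂[p,q,r] = [q,r] − [p,r] + [p,q]. For instance
  ∂[3,4,8] = [4,8] − [3,8] + [3,4],
  ∂[2,4,8] = [4,8] − [2,8] + [2,4].
The 27×18 boundary matrix has rank 18 and Smith normal form diag(1,1,1,1,1,1,1,1,1,1,1,1,1,1,1,1,1,2).

Reading off H_k = ker ∂_k / im ∂_{k+1}:

  H_0: rank C_0 − rank ∂_1 = 9 − 8 = 1, and the invariant factors of ∂_1 are all 1, so H_0 = Z.
  H_1: rank ker ∂_1 − rank ∂_2 = (27 − 8) − 18 = 1, and ∂_2 has invariant factor 2 > 1, so H_1 = Z ⊕ Z/2.
  H_2: rank ker ∂_2 − rank ∂_3 = (18 − 18) − 0 = 0, and there is no ∂_3, so H_2 = 0.

H_0 = Z,  H_1 = Z ⊕ Z/2,  H_2 = 0.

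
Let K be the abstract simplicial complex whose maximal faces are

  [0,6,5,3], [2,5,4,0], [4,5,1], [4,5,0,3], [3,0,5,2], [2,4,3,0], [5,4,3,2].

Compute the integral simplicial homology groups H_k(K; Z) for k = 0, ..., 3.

Fix the vertex order 0 < 1 < 2 < 3 < 4 < 5 < 6 and write every simplex with vertices in increasing order. Then dim K = 3 and the simplices of K are:

  0-simplices (7): [0], [1], [2], [3], [4], [5], [6]
  1-simplices (15): [0,2], [0,3], [0,4], [0,5], [0,6], [1,4], [1,5], [2,3], [2,4], [2,5], [3,4], [3,5], [3,6], [4,5], [5,6]
  2-simplices (14): [0,2,3], [0,2,4], [0,2,5], [0,3,4], [0,3,5], [0,3,6], [0,4,5], [0,5,6], [1,4,5], [2,3,4], [2,3,5], [2,4,5], [3,4,5], [3,5,6]
  3-simplices (6): [0,2,3,4], [0,2,3,5], [0,2,4,5], [0,3,4,5], [0,3,5,6], [2,3,4,5]

Hence C_0 ≅ Z^7, C_1 ≅ Z^15, C_2 ≅ Z^14, C_3 ≅ Z^6.

The boundary map ∂_1: C_1 → C_0 maps an edge to its endpoints' difference, ∂[p,q] = q − p. For instance
  ∂[3,4] = [4] − [3].
The 7×15 boundary matrix has rank 6 and Smith normal form diag(1,1,1,1,1,1).

Boundary ∂_2: C_2 → C_1 acts by ∂[p,q,r] = [q,r] − [p,r] + [p,q]. For instance
  ∂[0,3,5] = [3,5] − [0,5] + [0,3],
  ∂[3,4,5] = [4,5] − [3,5] + [3,4].
As a 15×14 matrix over Z this has rank 9, with invariant factors (1,1,1,1,1,1,1,1,1).

∂_3: C_3 → C_2 sends each 3-simplex σ to the alternating sum Σ_i (−1)^i (σ with its i-th vertex removed). For instance
  ∂[0,2,4,5] = [2,4,5] − [0,4,5] + [0,2,5] − [0,2,4],
  ∂[0,2,3,4] = [2,3,4] − [0,3,4] + [0,2,4] − [0,2,3].
The 14×6 boundary matrix has rank 5 and Smith normal form diag(1,1,1,1,1).

Now H_k = ker ∂_k / im ∂_{k+1}, so:

  H_0: rank C_0 − rank ∂_1 = 7 − 6 = 1, and the invariant factors of ∂_1 are all 1, so H_0 ≅ Z.
  H_1: rank ker ∂_1 − rank ∂_2 = (15 − 6) − 9 = 0, and the invariant factors of ∂_2 are all 1, so H_1 ≅ 0.
  H_2: rank ker ∂_2 − rank ∂_3 = (14 − 9) − 5 = 0, and the invariant factors of ∂_3 are all 1, so H_2 ≅ 0.
  H_3: rank ker ∂_3 − rank ∂_4 = (6 − 5) − 0 = 1, and there is no ∂_4, so H_3 ≅ Z.

H_0 = Z,  H_1 = 0,  H_2 = 0,  H_3 = Z.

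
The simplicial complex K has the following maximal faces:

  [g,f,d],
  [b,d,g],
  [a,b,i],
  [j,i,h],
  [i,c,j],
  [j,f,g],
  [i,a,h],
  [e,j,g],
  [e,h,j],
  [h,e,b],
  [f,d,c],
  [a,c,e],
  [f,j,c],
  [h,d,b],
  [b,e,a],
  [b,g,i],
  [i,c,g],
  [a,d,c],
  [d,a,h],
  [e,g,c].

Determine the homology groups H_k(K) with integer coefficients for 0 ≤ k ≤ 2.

Take the total order a < b < c < d < e < f < g < h < i < j on the vertex set. Then K (dimension 2) consists of the simplices:

  0-simplices (10): a, b, c, d, e, f, g, h, i, j
  1-simplices (30): ab, ac, ad, ae, ah, ai, bd, be, bg, bh, bi, cd, ce, cf, cg, ci, cj, df, dg, dh, eg, eh, ej, fg, fj, gi, gj, hi, hj, ij
  2-simplices (20): abe, abi, acd, ace, adh, ahi, bdg, bdh, beh, bgi, cdf, ceg, cfj, cgi, cij, dfg, egj, ehj, fgj, hij

giving chain groups C_0 ≅ Z^10, C_1 ≅ Z^30, C_2 ≅ Z^20.

Boundary ∂_1: C_1 → C_0 maps an edge to its endpoints' difference, ∂[p,q] = q − p.
The resulting 10×30 matrix has rank 9, and its Smith normal form has invariant factors (1,1,1,1,1,1,1,1,1).

∂_2: C_2 → C_1 sends each 2-simplex [p,q,r] to [q,r] − [p,r] + [p,q]. For instance
  ∂ehj = hj − ej + eh,
  ∂ace = ce − ae + ac.
As a 30×20 matrix over Z this has rank 20, with invariant factors (1,1,1,1,1,1,1,1,1,1,1,1,1,1,1,1,1,1,1,2).

From H_k ≅ ker(∂_k) / im(∂_{k+1}) we obtain:

  H_0: rank C_0 − rank ∂_1 = 10 − 9 = 1, and the invariant factors of ∂_1 are all 1, so H_0 ≅ Z.
  H_1: rank ker ∂_1 − rank ∂_2 = (30 − 9) − 20 = 1, and ∂_2 has invariant factor 2 > 1, so H_1 ≅ Z ⊕ Z/2.
  H_2: rank ker ∂_2 − rank ∂_3 = (20 − 20) − 0 = 0, and there is no ∂_3, so H_2 ≅ 0.

H_0 = Z,  H_1 = Z ⊕ Z/2,  H_2 = 0.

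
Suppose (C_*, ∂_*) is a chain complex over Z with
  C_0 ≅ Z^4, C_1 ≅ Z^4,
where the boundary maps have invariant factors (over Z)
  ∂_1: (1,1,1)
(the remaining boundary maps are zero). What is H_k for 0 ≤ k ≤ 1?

H_0: b_0 = 4 − 0 − 3 = 1; torsion from ∂_1 factors > 1: none. So H_0 = Z.
H_1: b_1 = 4 − 3 − 0 = 1; torsion from ∂_2 factors > 1: none. So H_1 = Z.

H_0 = Z,  H_1 = Z.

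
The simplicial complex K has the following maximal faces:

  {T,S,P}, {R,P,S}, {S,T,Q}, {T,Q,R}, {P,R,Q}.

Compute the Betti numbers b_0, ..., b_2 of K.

Take the total order P < Q < R < S < T on the vertex set. Then K (dimension 2) consists of the simplices:

  0-simplices (5): P, Q, R, S, T
  1-simplices (10): PQ, PR, PS, PT, QR, QS, QT, RS, RT, ST
  2-simplices (5): PQR, PRS, PST, QRT, QST

giving chain groups C_0 ≅ Z^5, C_1 ≅ Z^10, C_2 ≅ Z^5.

Boundary ∂_1: C_1 → C_0 is given by ∂[p,q] = [q] − [p].
The resulting 5×10 matrix has rank 4, and its Smith normal form has invariant factors (1,1,1,1).

Boundary ∂_2: C_2 → C_1 sends each 2-simplex [p,q,r] to [q,r] − [p,r] + [p,q]. For instance
  ∂PRS = RS − PS + PR,
  ∂QRT = RT − QT + QR.
As a 10×5 matrix over Z this has rank 5, with invariant factors (1,1,1,1,1).

From H_k ≅ ker(∂_k) / im(∂_{k+1}) we obtain:

  H_0: rank C_0 − rank ∂_1 = 5 − 4 = 1, and the invariant factors of ∂_1 are all 1, so H_0 = Z.
  H_1: rank ker ∂_1 − rank ∂_2 = (10 − 4) − 5 = 1, and the invariant factors of ∂_2 are all 1, so H_1 = Z.
  H_2: rank ker ∂_2 − rank ∂_3 = (5 − 5) − 0 = 0, and there is no ∂_3, so H_2 = 0.

As a check, the Euler characteristic is 5 − 10 + 5 = 0, which agrees with 1 − 1 + 0 = 0.

Hence the Betti numbers are b_0 = 1, b_1 = 1, b_2 = 0.

b_0 = 1, b_1 = 1, b_2 = 0.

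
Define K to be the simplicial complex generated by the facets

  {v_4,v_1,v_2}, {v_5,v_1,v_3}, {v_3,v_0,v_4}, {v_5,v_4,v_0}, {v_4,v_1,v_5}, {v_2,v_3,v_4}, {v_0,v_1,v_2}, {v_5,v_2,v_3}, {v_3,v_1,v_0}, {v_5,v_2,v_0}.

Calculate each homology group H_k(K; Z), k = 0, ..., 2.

Order the vertices as v_0 < v_1 < v_2 < v_3 < v_4 < v_5. Listing each simplex with vertices in this order, K has dimension 2 with simplices:

  0-simplices (6): [v_0], [v_1], [v_2], [v_3], [v_4], [v_5]
  1-simplices (15): (15 of them)
  2-simplices (10): [v_0,v_1,v_2], [v_0,v_1,v_3], [v_0,v_2,v_5], [v_0,v_3,v_4], [v_0,v_4,v_5], [v_1,v_2,v_4], [v_1,v_3,v_5], [v_1,v_4,v_5], [v_2,v_3,v_4], [v_2,v_3,v_5]

Hence C_0 ≅ Z^6, C_1 ≅ Z^15, C_2 ≅ Z^10.

∂_1: C_1 → C_0 maps an edge to its endpoints' difference, ∂[p,q] = q − p.
The 6×15 boundary matrix has rank 5 and Smith normal form diag(1,1,1,1,1).

Boundary ∂_2: C_2 → C_1 acts by ∂[p,q,r] = [q,r] − [p,r] + [p,q]. For instance
  ∂[v_2,v_3,v_5] = [v_3,v_5] − [v_2,v_5] + [v_2,v_3],
  ∂[v_1,v_3,v_5] = [v_3,v_5] − [v_1,v_5] + [v_1,v_3].
As a 15×10 matrix over Z this has rank 10, with invariant factors (1,1,1,1,1,1,1,1,1,2).

From H_k ≅ ker(∂_k) / im(∂_{k+1}) we obtain:

  H_0: rank C_0 − rank ∂_1 = 6 − 5 = 1, and the invariant factors of ∂_1 are all 1, so H_0 = Z.
  H_1: rank ker ∂_1 − rank ∂_2 = (15 − 5) − 10 = 0, and ∂_2 has invariant factor 2 > 1, so H_1 = Z/2Z.
  H_2: rank ker ∂_2 − rank ∂_3 = (10 − 10) − 0 = 0, and there is no ∂_3, so H_2 = 0.

H_0 = Z,  H_1 = Z/2Z,  H_2 = 0.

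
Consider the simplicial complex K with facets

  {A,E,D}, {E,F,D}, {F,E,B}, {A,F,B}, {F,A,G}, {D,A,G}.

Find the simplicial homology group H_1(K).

Fix the vertex order A < B < D < E < F < G and write every simplex with vertices in increasing order. Then dim K = 2 and the simplices of K are:

  0-simplices (6): A, B, D, E, F, G
  1-simplices (12): AB, AD, AE, AF, AG, BE, BF, DE, DF, DG, EF, FG
  2-simplices (6): ABF, ADE, ADG, AFG, BEF, DEF

Hence C_0 ≅ Z^6, C_1 ≅ Z^12, C_2 ≅ Z^6.

The boundary map ∂_1: C_1 → C_0 maps an edge to its endpoints' difference, ∂[p,q] = q − p. For instance
  ∂EF = F − E.
The 6×12 boundary matrix has rank 5 and Smith normal form diag(1,1,1,1,1).

Boundary ∂_2: C_2 → C_1 maps a triangle to the signed sum of its edges. For instance
  ∂AFG = FG − AG + AF,
  ∂DEF = EF − DF + DE.
As a 12×6 matrix over Z this has rank 6, with invariant factors (1,1,1,1,1,1).

From H_k ≅ ker(∂_k) / im(∂_{k+1}) we obtain:

  H_1: rank ker ∂_1 − rank ∂_2 = (12 − 5) − 6 = 1, and the invariant factors of ∂_2 are all 1, so H_1 ≅ Z.

(K is a triangulation of the cylinder S^1 x I.)

H_1 ≅ Z.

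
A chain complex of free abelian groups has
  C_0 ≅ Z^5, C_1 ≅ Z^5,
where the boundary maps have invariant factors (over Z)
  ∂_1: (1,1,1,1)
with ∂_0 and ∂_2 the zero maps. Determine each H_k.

H_0: b_0 = 5 − 0 − 4 = 1; torsion from ∂_1 factors > 1: none. So H_0 ≅ Z.
H_1: b_1 = 5 − 4 − 0 = 1; torsion from ∂_2 factors > 1: none. So H_1 ≅ Z.

H_0 ≅ Z,  H_1 ≅ Z.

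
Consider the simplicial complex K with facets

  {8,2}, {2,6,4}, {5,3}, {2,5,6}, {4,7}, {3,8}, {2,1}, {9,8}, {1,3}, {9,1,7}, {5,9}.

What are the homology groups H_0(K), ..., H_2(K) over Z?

H_0 = Z,  H_1 = Z^5,  H_2 = 0.

Order the vertices as 1 < 2 < 3 < 4 < 5 < 6 < 7 < 8 < 9. Listing each simplex with vertices in this order, K has dimension 2 with simplices:

  0-simplices (9): [1], [2], [3], [4], [5], [6], [7], [8], [9]
  1-simplices (16): [1,2], [1,3], [1,7], [1,9], [2,4], [2,5], [2,6], [2,8], [3,5], [3,8], [4,6], [4,7], [5,6], [5,9], [7,9], [8,9]
  2-simplices (3): [1,7,9], [2,4,6], [2,5,6]

giving chain groups C_0 ≅ Z^9, C_1 ≅ Z^16, C_2 ≅ Z^3.

∂_1: C_1 → C_0 is given by ∂[p,q] = [q] − [p].
The 9×16 boundary matrix has rank 8 and Smith normal form diag(1,1,1,1,1,1,1,1).

The boundary map ∂_2: C_2 → C_1 maps a triangle to the signed sum of its edges. For instance
  ∂[1,7,9] = [7,9] − [1,9] + [1,7],
  ∂[2,5,6] = [5,6] − [2,6] + [2,5].
The 16×3 boundary matrix has rank 3 and Smith normal form diag(1,1,1).

Reading off H_k = ker ∂_k / im ∂_{k+1}:

  H_0: rank C_0 − rank ∂_1 = 9 − 8 = 1, and the invariant factors of ∂_1 are all 1, so H_0 = Z.
  H_1: rank ker ∂_1 − rank ∂_2 = (16 − 8) − 3 = 5, and the invariant factors of ∂_2 are all 1, so H_1 = Z^5.
  H_2: rank ker ∂_2 − rank ∂_3 = (3 − 3) − 0 = 0, and there is no ∂_3, so H_2 = 0.

As a check, the Euler characteristic is 9 − 16 + 3 = -4, which agrees with 1 − 5 + 0 = -4.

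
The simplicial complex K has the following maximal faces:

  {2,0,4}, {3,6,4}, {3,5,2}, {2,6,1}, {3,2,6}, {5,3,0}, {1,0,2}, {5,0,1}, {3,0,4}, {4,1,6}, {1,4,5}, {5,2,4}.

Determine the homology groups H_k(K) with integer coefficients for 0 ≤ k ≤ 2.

H_0 = Z,  H_1 = Z/2,  H_2 = 0.

Fix the vertex order 0 < 1 < 2 < 3 < 4 < 5 < 6 and write every simplex with vertices in increasing order. Then dim K = 2 and the simplices of K are:

  0-simplices (7): [0], [1], [2], [3], [4], [5], [6]
  1-simplices (18): [0,1], [0,2], [0,3], [0,4], [0,5], [1,2], [1,4], [1,5], [1,6], [2,3], [2,4], [2,5], [2,6], [3,4], [3,5], [3,6], [4,5], [4,6]
  2-simplices (12): [0,1,2], [0,1,5], [0,2,4], [0,3,4], [0,3,5], [1,2,6], [1,4,5], [1,4,6], [2,3,5], [2,3,6], [2,4,5], [3,4,6]

giving chain groups C_0 ≅ Z^7, C_1 ≅ Z^18, C_2 ≅ Z^12.

The boundary map ∂_1: C_1 → C_0 is given by ∂[p,q] = [q] − [p]. For instance
  ∂[2,4] = [4] − [2].
As a 7×18 matrix over Z this has rank 6, with invariant factors (1,1,1,1,1,1).

Boundary ∂_2: C_2 → C_1 sends each 2-simplex [p,q,r] to [q,r] − [p,r] + [p,q]. For instance
  ∂[0,2,4] = [2,4] − [0,4] + [0,2],
  ∂[3,4,6] = [4,6] − [3,6] + [3,4].
This gives a 18×12 integer matrix of rank 12; reducing to Smith normal form yields diagonal entries (1,1,1,1,1,1,1,1,1,1,1,2).

From H_k ≅ ker(∂_k) / im(∂_{k+1}) we obtain:

  H_0: rank C_0 − rank ∂_1 = 7 − 6 = 1, and the invariant factors of ∂_1 are all 1, so H_0 = Z.
  H_1: rank ker ∂_1 − rank ∂_2 = (18 − 6) − 12 = 0, and ∂_2 has invariant factor 2 > 1, so H_1 = Z/2.
  H_2: rank ker ∂_2 − rank ∂_3 = (12 − 12) − 0 = 0, and there is no ∂_3, so H_2 = 0.

(K is a triangulation of the real projective plane RP^2.)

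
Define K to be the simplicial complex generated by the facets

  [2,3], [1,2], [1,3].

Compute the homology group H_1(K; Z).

Order the vertices as 1 < 2 < 3. Listing each simplex with vertices in this order, K has dimension 1 with simplices:

  0-simplices (3): [1], [2], [3]
  1-simplices (3): [1,2], [1,3], [2,3]

Hence C_0 ≅ Z^3, C_1 ≅ Z^3.

The boundary map ∂_1: C_1 → C_0 sends each edge [p,q] (with p < q) to q − p.
The 3×3 boundary matrix has rank 2 and Smith normal form diag(1,1).

From H_k ≅ ker(∂_k) / im(∂_{k+1}) we obtain:

  H_1: rank ker ∂_1 − rank ∂_2 = (3 − 2) − 0 = 1, and there is no ∂_2, so H_1 = Z.

H_1 ≅ Z.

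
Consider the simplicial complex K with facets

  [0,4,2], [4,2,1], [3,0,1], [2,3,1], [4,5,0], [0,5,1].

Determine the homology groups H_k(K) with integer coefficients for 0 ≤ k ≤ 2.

H_0 ≅ Z,  H_1 ≅ Z,  H_2 = 0.

Fix the vertex order 0 < 1 < 2 < 3 < 4 < 5 and write every simplex with vertices in increasing order. Then dim K = 2 and the simplices of K are:

  0-simplices (6): [0], [1], [2], [3], [4], [5]
  1-simplices (12): [0,1], [0,2], [0,3], [0,4], [0,5], [1,2], [1,3], [1,4], [1,5], [2,3], [2,4], [4,5]
  2-simplices (6): [0,1,3], [0,1,5], [0,2,4], [0,4,5], [1,2,3], [1,2,4]

Hence C_0 ≅ Z^6, C_1 ≅ Z^12, C_2 ≅ Z^6.

The boundary map ∂_1: C_1 → C_0 sends each edge [p,q] (with p < q) to q − p. For instance
  ∂[1,4] = [4] − [1].
As a 6×12 matrix over Z this has rank 5, with invariant factors (1,1,1,1,1).

The boundary map ∂_2: C_2 → C_1 maps a triangle to the signed sum of its edges. For instance
  ∂[0,2,4] = [2,4] − [0,4] + [0,2],
  ∂[1,2,4] = [2,4] − [1,4] + [1,2].
This gives a 12×6 integer matrix of rank 6; reducing to Smith normal form yields diagonal entries (1,1,1,1,1,1).

Now H_k = ker ∂_k / im ∂_{k+1}, so:

  H_0: rank C_0 − rank ∂_1 = 6 − 5 = 1, and the invariant factors of ∂_1 are all 1, so H_0 = Z.
  H_1: rank ker ∂_1 − rank ∂_2 = (12 − 5) − 6 = 1, and the invariant factors of ∂_2 are all 1, so H_1 = Z.
  H_2: rank ker ∂_2 − rank ∂_3 = (6 − 6) − 0 = 0, and there is no ∂_3, so H_2 = 0.

As a check, the Euler characteristic is 6 − 12 + 6 = 0, which agrees with 1 − 1 + 0 = 0.
(K is a triangulation of the cylinder S^1 x I.)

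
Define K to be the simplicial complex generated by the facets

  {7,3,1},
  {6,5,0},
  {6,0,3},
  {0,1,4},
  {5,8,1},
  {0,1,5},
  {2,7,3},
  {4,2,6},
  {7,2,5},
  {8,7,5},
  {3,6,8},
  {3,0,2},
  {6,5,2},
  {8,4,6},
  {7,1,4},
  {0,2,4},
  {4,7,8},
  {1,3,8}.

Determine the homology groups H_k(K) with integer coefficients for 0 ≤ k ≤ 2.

Fix the vertex order 0 < 1 < 2 < 3 < 4 < 5 < 6 < 7 < 8 and write every simplex with vertices in increasing order. Then dim K = 2 and the simplices of K are:

  0-simplices (9): [0], [1], [2], [3], [4], [5], [6], [7], [8]
  1-simplices (27): (27 of them)
  2-simplices (18): [0,1,4], [0,1,5], [0,2,3], [0,2,4], [0,3,6], [0,5,6], [1,3,7], [1,3,8], [1,4,7], [1,5,8], [2,3,7], [2,4,6], [2,5,6], [2,5,7], [3,6,8], [4,6,8], [4,7,8], [5,7,8]

so the chain groups are C_0 ≅ Z^9, C_1 ≅ Z^27, C_2 ≅ Z^18.

∂_1: C_1 → C_0 maps an edge to its endpoints' difference, ∂[p,q] = q − p.
The 9×27 boundary matrix has rank 8 and Smith normal form diag(1,1,1,1,1,1,1,1).

Boundary ∂_2: C_2 → C_1 sends each 2-simplex [p,q,r] to [q,r] − [p,r] + [p,q]. For instance
  ∂[1,4,7] = [4,7] − [1,7] + [1,4],
  ∂[4,7,8] = [7,8] − [4,8] + [4,7].
This gives a 27×18 integer matrix of rank 18; reducing to Smith normal form yields diagonal entries (1,1,1,1,1,1,1,1,1,1,1,1,1,1,1,1,1,2).

From H_k ≅ ker(∂_k) / im(∂_{k+1}) we obtain:

  H_0: rank C_0 − rank ∂_1 = 9 − 8 = 1, and the invariant factors of ∂_1 are all 1, so H_0 ≅ Z.
  H_1: rank ker ∂_1 − rank ∂_2 = (27 − 8) − 18 = 1, and ∂_2 has invariant factor 2 > 1, so H_1 ≅ Z ⊕ Z/2.
  H_2: rank ker ∂_2 − rank ∂_3 = (18 − 18) − 0 = 0, and there is no ∂_3, so H_2 ≅ 0.

As a check, the Euler characteristic is 9 − 27 + 18 = 0, which agrees with 1 − 1 + 0 = 0.
(K is a triangulation of the Klein bottle.)

H_0 = Z,  H_1 = Z ⊕ Z/2,  H_2 = 0.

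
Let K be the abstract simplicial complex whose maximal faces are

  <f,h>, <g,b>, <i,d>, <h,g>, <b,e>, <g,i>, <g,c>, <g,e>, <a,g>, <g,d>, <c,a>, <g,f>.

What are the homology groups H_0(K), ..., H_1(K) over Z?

H_0 = Z,  H_1 = Z^4.

Take the total order a < b < c < d < e < f < g < h < i on the vertex set. Then K (dimension 1) consists of the simplices:

  0-simplices (9): a, b, c, d, e, f, g, h, i
  1-simplices (12): ac, ag, be, bg, cg, dg, di, eg, fg, fh, gh, gi

Hence C_0 ≅ Z^9, C_1 ≅ Z^12.

Boundary ∂_1: C_1 → C_0 maps an edge to its endpoints' difference, ∂[p,q] = q − p. For instance
  ∂be = e − b.
As a 9×12 matrix over Z this has rank 8, with invariant factors (1,1,1,1,1,1,1,1).

From H_k ≅ ker(∂_k) / im(∂_{k+1}) we obtain:

  H_0: rank C_0 − rank ∂_1 = 9 − 8 = 1, and the invariant factors of ∂_1 are all 1, so H_0 ≅ Z.
  H_1: rank ker ∂_1 − rank ∂_2 = (12 − 8) − 0 = 4, and there is no ∂_2, so H_1 ≅ Z^4.

As a check, the Euler characteristic is 9 − 12 = -3, which agrees with 1 − 4 = -3.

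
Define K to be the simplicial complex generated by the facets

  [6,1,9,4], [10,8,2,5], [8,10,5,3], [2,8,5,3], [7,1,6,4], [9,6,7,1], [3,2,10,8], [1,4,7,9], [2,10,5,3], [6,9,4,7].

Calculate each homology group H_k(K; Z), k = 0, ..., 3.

Order the vertices as 1 < 2 < 3 < 4 < 5 < 6 < 7 < 8 < 9 < 10. Listing each simplex with vertices in this order, K has dimension 3 with simplices:

  0-simplices (10): [1], [2], [3], [4], [5], [6], [7], [8], [9], [10]
  1-simplices (20): [1,4], [1,6], [1,7], [1,9], [2,3], [2,5], [2,8], [2,10], [3,5], [3,8], [3,10], [4,6], [4,7], [4,9], [5,8], [5,10], [6,7], [6,9], [7,9], [8,10]
  2-simplices (20): (20 of them)
  3-simplices (10): [1,4,6,7], [1,4,6,9], [1,4,7,9], [1,6,7,9], [2,3,5,8], [2,3,5,10], [2,3,8,10], [2,5,8,10], [3,5,8,10], [4,6,7,9]

Hence C_0 ≅ Z^10, C_1 ≅ Z^20, C_2 ≅ Z^20, C_3 ≅ Z^10.

Boundary ∂_1: C_1 → C_0 sends each edge [p,q] (with p < q) to q − p.
This gives a 10×20 integer matrix of rank 8; reducing to Smith normal form yields diagonal entries (1,1,1,1,1,1,1,1).

Boundary ∂_2: C_2 → C_1 acts by ∂[p,q,r] = [q,r] − [p,r] + [p,q]. For instance
  ∂[2,3,5] = [3,5] − [2,5] + [2,3],
  ∂[3,5,10] = [5,10] − [3,10] + [3,5].
The 20×20 boundary matrix has rank 12 and Smith normal form diag(1,1,1,1,1,1,1,1,1,1,1,1).

Boundary ∂_3: C_3 → C_2 sends each 3-simplex σ to the alternating sum Σ_i (−1)^i (σ with its i-th vertex removed). For instance
  ∂[4,6,7,9] = [6,7,9] − [4,7,9] + [4,6,9] − [4,6,7],
  ∂[2,3,8,10] = [3,8,10] − [2,8,10] + [2,3,10] − [2,3,8].
The 20×10 boundary matrix has rank 8 and Smith normal form diag(1,1,1,1,1,1,1,1).

Now H_k = ker ∂_k / im ∂_{k+1}, so:

  H_0: rank C_0 − rank ∂_1 = 10 − 8 = 2, and the invariant factors of ∂_1 are all 1, so H_0 ≅ Z^2.
  H_1: rank ker ∂_1 − rank ∂_2 = (20 − 8) − 12 = 0, and the invariant factors of ∂_2 are all 1, so H_1 ≅ 0.
  H_2: rank ker ∂_2 − rank ∂_3 = (20 − 12) − 8 = 0, and the invariant factors of ∂_3 are all 1, so H_2 ≅ 0.
  H_3: rank ker ∂_3 − rank ∂_4 = (10 − 8) − 0 = 2, and there is no ∂_4, so H_3 ≅ Z^2.

As a check, the Euler characteristic is 10 − 20 + 20 − 10 = 0, which agrees with 2 − 0 + 0 − 2 = 0.

H_0 = Z^2,  H_1 = 0,  H_2 = 0,  H_3 = Z^2.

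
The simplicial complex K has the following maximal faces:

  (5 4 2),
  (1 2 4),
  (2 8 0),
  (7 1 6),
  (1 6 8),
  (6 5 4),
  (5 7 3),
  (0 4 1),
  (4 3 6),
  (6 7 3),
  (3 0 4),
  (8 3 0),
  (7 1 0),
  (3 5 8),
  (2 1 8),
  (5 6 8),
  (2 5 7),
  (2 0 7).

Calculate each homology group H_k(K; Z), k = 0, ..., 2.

Fix the vertex order 0 < 1 < 2 < 3 < 4 < 5 < 6 < 7 < 8 and write every simplex with vertices in increasing order. Then dim K = 2 and the simplices of K are:

  0-simplices (9): [0], [1], [2], [3], [4], [5], [6], [7], [8]
  1-simplices (27): (27 of them)
  2-simplices (18): [0,1,4], [0,1,7], [0,2,7], [0,2,8], [0,3,4], [0,3,8], [1,2,4], [1,2,8], [1,6,7], [1,6,8], [2,4,5], [2,5,7], [3,4,6], [3,5,7], [3,5,8], [3,6,7], [4,5,6], [5,6,8]

so the chain groups are C_0 ≅ Z^9, C_1 ≅ Z^27, C_2 ≅ Z^18.

∂_1: C_1 → C_0 is given by ∂[p,q] = [q] − [p]. For instance
  ∂[0,1] = [1] − [0].
This gives a 9×27 integer matrix of rank 8; reducing to Smith normal form yields diagonal entries (1,1,1,1,1,1,1,1).

The boundary map ∂_2: C_2 → C_1 acts by ∂[p,q,r] = [q,r] − [p,r] + [p,q]. For instance
  ∂[1,2,4] = [2,4] − [1,4] + [1,2],
  ∂[0,1,4] = [1,4] − [0,4] + [0,1].
As a 27×18 matrix over Z this has rank 18, with invariant factors (1,1,1,1,1,1,1,1,1,1,1,1,1,1,1,1,1,2).

Reading off H_k = ker ∂_k / im ∂_{k+1}:

  H_0: rank C_0 − rank ∂_1 = 9 − 8 = 1, and the invariant factors of ∂_1 are all 1, so H_0 ≅ Z.
  H_1: rank ker ∂_1 − rank ∂_2 = (27 − 8) − 18 = 1, and ∂_2 has invariant factor 2 > 1, so H_1 ≅ Z ⊕ Z/2.
  H_2: rank ker ∂_2 − rank ∂_3 = (18 − 18) − 0 = 0, and there is no ∂_3, so H_2 ≅ 0.

H_0 = Z,  H_1 = Z ⊕ Z/2,  H_2 = 0.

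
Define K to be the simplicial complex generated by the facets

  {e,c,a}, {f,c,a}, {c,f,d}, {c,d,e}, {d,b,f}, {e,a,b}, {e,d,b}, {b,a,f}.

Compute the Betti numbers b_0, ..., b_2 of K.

b_0 = 1, b_1 = 0, b_2 = 1.

Fix the vertex order a < b < c < d < e < f and write every simplex with vertices in increasing order. Then dim K = 2 and the simplices of K are:

  0-simplices (6): a, b, c, d, e, f
  1-simplices (12): ab, ac, ae, af, bd, be, bf, cd, ce, cf, de, df
  2-simplices (8): abe, abf, ace, acf, bde, bdf, cde, cdf

so the chain groups are C_0 ≅ Z^6, C_1 ≅ Z^12, C_2 ≅ Z^8.

Boundary ∂_1: C_1 → C_0 maps an edge to its endpoints' difference, ∂[p,q] = q − p. For instance
  ∂be = e − b.
As a 6×12 matrix over Z this has rank 5, with invariant factors (1,1,1,1,1).

Boundary ∂_2: C_2 → C_1 sends each 2-simplex [p,q,r] to [q,r] − [p,r] + [p,q]. For instance
  ∂bdf = df − bf + bd,
  ∂cde = de − ce + cd.
As a 12×8 matrix over Z this has rank 7, with invariant factors (1,1,1,1,1,1,1).

Computing H_k = (kernel of ∂_k) / (image of ∂_{k+1}):

  H_0: rank C_0 − rank ∂_1 = 6 − 5 = 1, and the invariant factors of ∂_1 are all 1, so H_0 = Z.
  H_1: rank ker ∂_1 − rank ∂_2 = (12 − 5) − 7 = 0, and the invariant factors of ∂_2 are all 1, so H_1 = 0.
  H_2: rank ker ∂_2 − rank ∂_3 = (8 − 7) − 0 = 1, and there is no ∂_3, so H_2 = Z.

Hence the Betti numbers are b_0 = 1, b_1 = 0, b_2 = 1.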